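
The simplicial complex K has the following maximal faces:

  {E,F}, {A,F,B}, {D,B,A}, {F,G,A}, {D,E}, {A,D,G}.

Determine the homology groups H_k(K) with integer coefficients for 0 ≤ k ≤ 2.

H_0 = Z,  H_1 = Z,  H_2 = 0.

Order the vertices as A < B < D < E < F < G. Listing each simplex with vertices in this order, K has dimension 2 with simplices:

  0-simplices (6): A, B, D, E, F, G
  1-simplices (10): AB, AD, AF, AG, BD, BF, DE, DG, EF, FG
  2-simplices (4): ABD, ABF, ADG, AFG

Hence C_0 ≅ Z^6, C_1 ≅ Z^10, C_2 ≅ Z^4.

Boundary ∂_1: C_1 → C_0 maps an edge to its endpoints' difference, ∂[p,q] = q − p. For instance
  ∂AD = D − A.
The 6×10 boundary matrix has rank 5 and Smith normal form diag(1,1,1,1,1).

The boundary map ∂_2: C_2 → C_1 maps a triangle to the signed sum of its edges. For instance
  ∂ADG = DG − AG + AD,
  ∂ABD = BD − AD + AB.
The resulting 10×4 matrix has rank 4, and its Smith normal form has invariant factors (1,1,1,1).

From H_k ≅ ker(∂_k) / im(∂_{k+1}) we obtain:

  H_0: rank C_0 − rank ∂_1 = 6 − 5 = 1, and the invariant factors of ∂_1 are all 1, so H_0 = Z.
  H_1: rank ker ∂_1 − rank ∂_2 = (10 − 5) − 4 = 1, and the invariant factors of ∂_2 are all 1, so H_1 = Z.
  H_2: rank ker ∂_2 − rank ∂_3 = (4 − 4) − 0 = 0, and there is no ∂_3, so H_2 = 0.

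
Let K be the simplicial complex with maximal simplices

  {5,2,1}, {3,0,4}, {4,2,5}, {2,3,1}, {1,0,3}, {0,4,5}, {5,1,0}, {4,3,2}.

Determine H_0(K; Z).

H_0 = Z.

Take the total order 0 < 1 < 2 < 3 < 4 < 5 on the vertex set. Then K (dimension 2) consists of the simplices:

  0-simplices (6): [0], [1], [2], [3], [4], [5]
  1-simplices (12): [0,1], [0,3], [0,4], [0,5], [1,2], [1,3], [1,5], [2,3], [2,4], [2,5], [3,4], [4,5]
  2-simplices (8): [0,1,3], [0,1,5], [0,3,4], [0,4,5], [1,2,3], [1,2,5], [2,3,4], [2,4,5]

giving chain groups C_0 ≅ Z^6, C_1 ≅ Z^12, C_2 ≅ Z^8.

Boundary ∂_1: C_1 → C_0 maps an edge to its endpoints' difference, ∂[p,q] = q − p.
As a 6×12 matrix over Z this has rank 5, with invariant factors (1,1,1,1,1).

∂_2: C_2 → C_1 acts by ∂[p,q,r] = [q,r] − [p,r] + [p,q]. For instance
  ∂[2,3,4] = [3,4] − [2,4] + [2,3],
  ∂[0,1,3] = [1,3] − [0,3] + [0,1].
The 12×8 boundary matrix has rank 7 and Smith normal form diag(1,1,1,1,1,1,1).

Reading off H_k = ker ∂_k / im ∂_{k+1}:

  H_0: rank C_0 − rank ∂_1 = 6 − 5 = 1, and the invariant factors of ∂_1 are all 1, so H_0 = Z.

(K is a triangulation of the 2-sphere S^2.)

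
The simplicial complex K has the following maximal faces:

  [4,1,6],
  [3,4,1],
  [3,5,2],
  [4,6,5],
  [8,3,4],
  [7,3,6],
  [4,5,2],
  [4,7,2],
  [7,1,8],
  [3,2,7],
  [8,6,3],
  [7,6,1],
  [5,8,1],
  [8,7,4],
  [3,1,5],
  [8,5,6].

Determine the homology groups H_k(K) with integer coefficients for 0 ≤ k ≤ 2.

We work with the vertex ordering 1 < 2 < 3 < 4 < 5 < 6 < 7 < 8. The simplices of K, each written with vertices in increasing order, are:

  0-simplices (8): [1], [2], [3], [4], [5], [6], [7], [8]
  1-simplices (24): (24 of them)
  2-simplices (16): [1,3,4], [1,3,5], [1,4,6], [1,5,8], [1,6,7], [1,7,8], [2,3,5], [2,3,7], [2,4,5], [2,4,7], [3,4,8], [3,6,7], [3,6,8], [4,5,6], [4,7,8], [5,6,8]

giving chain groups C_0 ≅ Z^8, C_1 ≅ Z^24, C_2 ≅ Z^16.

Boundary ∂_1: C_1 → C_0 maps an edge to its endpoints' difference, ∂[p,q] = q − p.
This gives a 8×24 integer matrix of rank 7; reducing to Smith normal form yields diagonal entries (1,1,1,1,1,1,1).

∂_2: C_2 → C_1 acts by ∂[p,q,r] = [q,r] − [p,r] + [p,q]. For instance
  ∂[2,4,7] = [4,7] − [2,7] + [2,4],
  ∂[1,7,8] = [7,8] − [1,8] + [1,7].
The 24×16 boundary matrix has rank 15 and Smith normal form diag(1,1,1,1,1,1,1,1,1,1,1,1,1,1,1).

Computing H_k = (kernel of ∂_k) / (image of ∂_{k+1}):

  H_0: rank C_0 − rank ∂_1 = 8 − 7 = 1, and the invariant factors of ∂_1 are all 1, so H_0 = Z.
  H_1: rank ker ∂_1 − rank ∂_2 = (24 − 7) − 15 = 2, and the invariant factors of ∂_2 are all 1, so H_1 = Z^2.
  H_2: rank ker ∂_2 − rank ∂_3 = (16 − 15) − 0 = 1, and there is no ∂_3, so H_2 = Z.

(K is a triangulation of the torus T^2.)

H_0 ≅ Z,  H_1 ≅ Z^2,  H_2 ≅ Z.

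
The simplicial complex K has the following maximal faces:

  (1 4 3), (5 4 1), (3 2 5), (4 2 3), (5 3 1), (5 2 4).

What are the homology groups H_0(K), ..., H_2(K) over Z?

H_0 ≅ Z,  H_1 = 0,  H_2 ≅ Z.

K has 5 vertices, 9 edges, 6 triangles.
rank ∂_0 = 0, rank ∂_1 = 4 ⇒ b_0 = 5 − 0 − 4 = 1; all invariant factors of ∂_1 are 1 so no torsion. So H_0 ≅ Z.
rank ∂_1 = 4, rank ∂_2 = 5 ⇒ b_1 = 9 − 4 − 5 = 0; all invariant factors of ∂_2 are 1 so no torsion. So H_1 ≅ 0.
rank ∂_2 = 5, rank ∂_3 = 0 ⇒ b_2 = 6 − 5 − 0 = 1. So H_2 ≅ Z.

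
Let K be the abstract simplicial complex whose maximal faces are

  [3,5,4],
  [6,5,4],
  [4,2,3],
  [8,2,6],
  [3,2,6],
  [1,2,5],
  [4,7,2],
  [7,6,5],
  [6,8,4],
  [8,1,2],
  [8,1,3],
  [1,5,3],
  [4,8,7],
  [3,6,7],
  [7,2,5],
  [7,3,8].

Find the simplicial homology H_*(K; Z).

Order the vertices as 1 < 2 < 3 < 4 < 5 < 6 < 7 < 8. Listing each simplex with vertices in this order, K has dimension 2 with simplices:

  0-simplices (8): [1], [2], [3], [4], [5], [6], [7], [8]
  1-simplices (24): (24 of them)
  2-simplices (16): [1,2,5], [1,2,8], [1,3,5], [1,3,8], [2,3,4], [2,3,6], [2,4,7], [2,5,7], [2,6,8], [3,4,5], [3,6,7], [3,7,8], [4,5,6], [4,6,8], [4,7,8], [5,6,7]

so the chain groups are C_0 ≅ Z^8, C_1 ≅ Z^24, C_2 ≅ Z^16.

Boundary ∂_1: C_1 → C_0 maps an edge to its endpoints' difference, ∂[p,q] = q − p. For instance
  ∂[4,7] = [7] − [4].
The 8×24 boundary matrix has rank 7 and Smith normal form diag(1,1,1,1,1,1,1).

∂_2: C_2 → C_1 maps a triangle to the signed sum of its edges. For instance
  ∂[4,6,8] = [6,8] − [4,8] + [4,6],
  ∂[5,6,7] = [6,7] − [5,7] + [5,6].
The resulting 24×16 matrix has rank 15, and its Smith normal form has invariant factors (1,1,1,1,1,1,1,1,1,1,1,1,1,1,1).

From H_k ≅ ker(∂_k) / im(∂_{k+1}) we obtain:

  H_0: rank C_0 − rank ∂_1 = 8 − 7 = 1, and the invariant factors of ∂_1 are all 1, so H_0 = Z.
  H_1: rank ker ∂_1 − rank ∂_2 = (24 − 7) − 15 = 2, and the invariant factors of ∂_2 are all 1, so H_1 = Z^2.
  H_2: rank ker ∂_2 − rank ∂_3 = (16 − 15) − 0 = 1, and there is no ∂_3, so H_2 = Z.

(K is a triangulation of the torus T^2.)

H_0 ≅ Z,  H_1 ≅ Z^2,  H_2 ≅ Z.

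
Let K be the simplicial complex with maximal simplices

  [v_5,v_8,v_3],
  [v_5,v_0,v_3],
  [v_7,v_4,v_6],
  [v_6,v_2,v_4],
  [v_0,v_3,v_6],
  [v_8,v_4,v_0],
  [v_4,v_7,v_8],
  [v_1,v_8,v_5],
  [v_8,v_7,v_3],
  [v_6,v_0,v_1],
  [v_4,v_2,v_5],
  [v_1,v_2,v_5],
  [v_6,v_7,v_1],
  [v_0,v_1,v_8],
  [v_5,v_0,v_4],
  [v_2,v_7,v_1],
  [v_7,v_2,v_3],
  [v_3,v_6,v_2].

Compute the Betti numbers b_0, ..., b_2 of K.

Take the total order v_0 < v_1 < v_2 < v_3 < v_4 < v_5 < v_6 < v_7 < v_8 on the vertex set. Then K (dimension 2) consists of the simplices:

  0-simplices (9): [v_0], [v_1], [v_2], [v_3], [v_4], [v_5], [v_6], [v_7], [v_8]
  1-simplices (27): (27 of them)
  2-simplices (18): (18 of them)

so the chain groups are C_0 ≅ Z^9, C_1 ≅ Z^27, C_2 ≅ Z^18.

∂_1: C_1 → C_0 sends each edge [p,q] (with p < q) to q − p.
As a 9×27 matrix over Z this has rank 8, with invariant factors (1,1,1,1,1,1,1,1).

The boundary map ∂_2: C_2 → C_1 sends each 2-simplex [p,q,r] to [q,r] − [p,r] + [p,q]. For instance
  ∂[v_1,v_2,v_7] = [v_2,v_7] − [v_1,v_7] + [v_1,v_2],
  ∂[v_3,v_7,v_8] = [v_7,v_8] − [v_3,v_8] + [v_3,v_7].
This gives a 27×18 integer matrix of rank 18; reducing to Smith normal form yields diagonal entries (1,1,1,1,1,1,1,1,1,1,1,1,1,1,1,1,1,2).

Computing H_k = (kernel of ∂_k) / (image of ∂_{k+1}):

  H_0: rank C_0 − rank ∂_1 = 9 − 8 = 1, and the invariant factors of ∂_1 are all 1, so H_0 = Z.
  H_1: rank ker ∂_1 − rank ∂_2 = (27 − 8) − 18 = 1, and ∂_2 has invariant factor 2 > 1, so H_1 = Z × Z/2.
  H_2: rank ker ∂_2 − rank ∂_3 = (18 − 18) − 0 = 0, and there is no ∂_3, so H_2 = 0.

As a check, the Euler characteristic is 9 − 27 + 18 = 0, which agrees with 1 − 1 + 0 = 0.

Hence the Betti numbers are b_0 = 1, b_1 = 1, b_2 = 0.

b_0 = 1, b_1 = 1, b_2 = 0.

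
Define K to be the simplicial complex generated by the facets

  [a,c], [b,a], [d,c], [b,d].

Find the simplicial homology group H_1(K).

We work with the vertex ordering a < b < c < d. The simplices of K, each written with vertices in increasing order, are:

  0-simplices (4): a, b, c, d
  1-simplices (4): ab, ac, bd, cd

giving chain groups C_0 ≅ Z^4, C_1 ≅ Z^4.

The boundary map ∂_1: C_1 → C_0 sends each edge [p,q] (with p < q) to q − p. For instance
  ∂bd = d − b.
As a 4×4 matrix over Z this has rank 3, with invariant factors (1,1,1).

Now H_k = ker ∂_k / im ∂_{k+1}, so:

  H_1: rank ker ∂_1 − rank ∂_2 = (4 − 3) − 0 = 1, and there is no ∂_2, so H_1 = Z.

(K is a triangulation of the circle S^1.)

H_1 ≅ Z.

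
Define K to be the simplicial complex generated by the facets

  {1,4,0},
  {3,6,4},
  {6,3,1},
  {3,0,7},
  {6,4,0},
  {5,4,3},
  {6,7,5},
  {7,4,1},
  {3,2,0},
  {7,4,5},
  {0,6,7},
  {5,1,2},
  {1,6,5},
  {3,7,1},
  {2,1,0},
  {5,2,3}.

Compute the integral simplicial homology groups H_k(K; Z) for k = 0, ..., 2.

Order the vertices as 0 < 1 < 2 < 3 < 4 < 5 < 6 < 7. Listing each simplex with vertices in this order, K has dimension 2 with simplices:

  0-simplices (8): [0], [1], [2], [3], [4], [5], [6], [7]
  1-simplices (24): (24 of them)
  2-simplices (16): [0,1,2], [0,1,4], [0,2,3], [0,3,7], [0,4,6], [0,6,7], [1,2,5], [1,3,6], [1,3,7], [1,4,7], [1,5,6], [2,3,5], [3,4,5], [3,4,6], [4,5,7], [5,6,7]

so the chain groups are C_0 ≅ Z^8, C_1 ≅ Z^24, C_2 ≅ Z^16.

∂_1: C_1 → C_0 maps an edge to its endpoints' difference, ∂[p,q] = q − p. For instance
  ∂[3,4] = [4] − [3].
This gives a 8×24 integer matrix of rank 7; reducing to Smith normal form yields diagonal entries (1,1,1,1,1,1,1).

The boundary map ∂_2: C_2 → C_1 sends each 2-simplex [p,q,r] to [q,r] − [p,r] + [p,q]. For instance
  ∂[0,2,3] = [2,3] − [0,3] + [0,2],
  ∂[0,1,4] = [1,4] − [0,4] + [0,1].
This gives a 24×16 integer matrix of rank 15; reducing to Smith normal form yields diagonal entries (1,1,1,1,1,1,1,1,1,1,1,1,1,1,1).

Computing H_k = (kernel of ∂_k) / (image of ∂_{k+1}):

  H_0: rank C_0 − rank ∂_1 = 8 − 7 = 1, and the invariant factors of ∂_1 are all 1, so H_0 ≅ Z.
  H_1: rank ker ∂_1 − rank ∂_2 = (24 − 7) − 15 = 2, and the invariant factors of ∂_2 are all 1, so H_1 ≅ Z^2.
  H_2: rank ker ∂_2 − rank ∂_3 = (16 − 15) − 0 = 1, and there is no ∂_3, so H_2 ≅ Z.

As a check, the Euler characteristic is 8 − 24 + 16 = 0, which agrees with 1 − 2 + 1 = 0.

H_0 = Z,  H_1 = Z^2,  H_2 = Z.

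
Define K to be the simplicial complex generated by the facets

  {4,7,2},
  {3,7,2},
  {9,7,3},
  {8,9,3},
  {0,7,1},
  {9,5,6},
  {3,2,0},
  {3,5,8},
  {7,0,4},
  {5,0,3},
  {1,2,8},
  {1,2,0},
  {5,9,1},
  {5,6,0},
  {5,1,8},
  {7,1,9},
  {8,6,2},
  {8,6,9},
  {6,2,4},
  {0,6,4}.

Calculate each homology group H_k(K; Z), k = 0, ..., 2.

H_0 = Z,  H_1 = Z ⊕ Z/2Z,  H_2 = 0.

K has 10 vertices, 30 edges, 20 triangles.
rank ∂_0 = 0, rank ∂_1 = 9 ⇒ b_0 = 10 − 0 − 9 = 1; all invariant factors of ∂_1 are 1 so no torsion. So H_0 = Z.
rank ∂_1 = 9, rank ∂_2 = 20 ⇒ b_1 = 30 − 9 − 20 = 1; ∂_2 has invariant factor(s) [2] giving torsion. So H_1 = Z ⊕ Z/2Z.
rank ∂_2 = 20, rank ∂_3 = 0 ⇒ b_2 = 20 − 20 − 0 = 0. So H_2 = 0.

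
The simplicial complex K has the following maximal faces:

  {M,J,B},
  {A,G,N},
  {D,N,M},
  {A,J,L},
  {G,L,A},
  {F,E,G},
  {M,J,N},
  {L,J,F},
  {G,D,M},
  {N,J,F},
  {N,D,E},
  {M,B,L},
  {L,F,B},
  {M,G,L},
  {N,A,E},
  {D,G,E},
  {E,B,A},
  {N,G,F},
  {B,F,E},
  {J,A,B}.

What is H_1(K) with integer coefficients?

We work with the vertex ordering A < B < D < E < F < G < J < L < M < N. The simplices of K, each written with vertices in increasing order, are:

  0-simplices (10): A, B, D, E, F, G, J, L, M, N
  1-simplices (30): AB, AE, AG, AJ, AL, AN, BE, BF, BJ, BL, BM, DE, DG, DM, DN, EF, EG, EN, FG, FJ, FL, FN, GL, GM, GN, JL, JM, JN, LM, MN
  2-simplices (20): ABE, ABJ, AEN, AGL, AGN, AJL, BEF, BFL, BJM, BLM, DEG, DEN, DGM, DMN, EFG, FGN, FJL, FJN, GLM, JMN

so the chain groups are C_0 ≅ Z^10, C_1 ≅ Z^30, C_2 ≅ Z^20.

∂_1: C_1 → C_0 sends each edge [p,q] (with p < q) to q − p. For instance
  ∂EN = N − E.
This gives a 10×30 integer matrix of rank 9; reducing to Smith normal form yields diagonal entries (1,1,1,1,1,1,1,1,1).

The boundary map ∂_2: C_2 → C_1 sends each 2-simplex [p,q,r] to [q,r] − [p,r] + [p,q]. For instance
  ∂DGM = GM − DM + DG,
  ∂DEN = EN − DN + DE.
The resulting 30×20 matrix has rank 20, and its Smith normal form has invariant factors (1,1,1,1,1,1,1,1,1,1,1,1,1,1,1,1,1,1,1,2).

From H_k ≅ ker(∂_k) / im(∂_{k+1}) we obtain:

  H_1: rank ker ∂_1 − rank ∂_2 = (30 − 9) − 20 = 1, and ∂_2 has invariant factor 2 > 1, so H_1 ≅ Z ⊕ Z/2.

(K is a triangulation of the Klein bottle.)

H_1 = Z ⊕ Z/2.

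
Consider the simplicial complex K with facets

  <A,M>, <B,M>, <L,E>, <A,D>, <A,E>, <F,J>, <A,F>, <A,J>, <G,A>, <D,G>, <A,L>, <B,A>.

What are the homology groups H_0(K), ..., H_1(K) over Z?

H_0 ≅ Z,  H_1 ≅ Z^4.

We work with the vertex ordering A < B < D < E < F < G < J < L < M. The simplices of K, each written with vertices in increasing order, are:

  0-simplices (9): A, B, D, E, F, G, J, L, M
  1-simplices (12): AB, AD, AE, AF, AG, AJ, AL, AM, BM, DG, EL, FJ

Hence C_0 ≅ Z^9, C_1 ≅ Z^12.

Boundary ∂_1: C_1 → C_0 sends each edge [p,q] (with p < q) to q − p. For instance
  ∂EL = L − E.
This gives a 9×12 integer matrix of rank 8; reducing to Smith normal form yields diagonal entries (1,1,1,1,1,1,1,1).

Computing H_k = (kernel of ∂_k) / (image of ∂_{k+1}):

  H_0: rank C_0 − rank ∂_1 = 9 − 8 = 1, and the invariant factors of ∂_1 are all 1, so H_0 = Z.
  H_1: rank ker ∂_1 − rank ∂_2 = (12 − 8) − 0 = 4, and there is no ∂_2, so H_1 = Z^4.

(K is a triangulation of a wedge of 4 circles.)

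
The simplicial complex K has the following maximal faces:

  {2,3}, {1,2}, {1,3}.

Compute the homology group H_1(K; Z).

H_1 = Z.

Fix the vertex order 1 < 2 < 3 and write every simplex with vertices in increasing order. Then dim K = 1 and the simplices of K are:

  0-simplices (3): [1], [2], [3]
  1-simplices (3): [1,2], [1,3], [2,3]

so the chain groups are C_0 ≅ Z^3, C_1 ≅ Z^3.

∂_1: C_1 → C_0 sends each edge [p,q] (with p < q) to q − p.
This gives a 3×3 integer matrix of rank 2; reducing to Smith normal form yields diagonal entries (1,1).

Computing H_k = (kernel of ∂_k) / (image of ∂_{k+1}):

  H_1: rank ker ∂_1 − rank ∂_2 = (3 − 2) − 0 = 1, and there is no ∂_2, so H_1 = Z.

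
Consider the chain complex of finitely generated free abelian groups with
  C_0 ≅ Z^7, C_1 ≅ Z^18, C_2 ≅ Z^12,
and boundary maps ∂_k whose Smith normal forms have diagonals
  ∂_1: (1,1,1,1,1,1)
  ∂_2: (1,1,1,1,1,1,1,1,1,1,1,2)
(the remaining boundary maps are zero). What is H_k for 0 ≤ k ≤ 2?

H_0: b_0 = 7 − 0 − 6 = 1; torsion from ∂_1 factors > 1: none. So H_0 = Z.
H_1: b_1 = 18 − 6 − 12 = 0; torsion from ∂_2 factors > 1: [2]. So H_1 = Z/2.
H_2: b_2 = 12 − 12 − 0 = 0; torsion from ∂_3 factors > 1: none. So H_2 = 0.

H_0 = Z,  H_1 = Z/2,  H_2 = 0.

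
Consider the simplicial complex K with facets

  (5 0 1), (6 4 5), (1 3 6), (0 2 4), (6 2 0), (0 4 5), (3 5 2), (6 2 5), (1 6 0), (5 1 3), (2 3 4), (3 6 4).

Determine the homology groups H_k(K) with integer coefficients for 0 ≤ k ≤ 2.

H_0 ≅ Z,  H_1 ≅ Z/2Z,  H_2 = 0.

Order the vertices as 0 < 1 < 2 < 3 < 4 < 5 < 6. Listing each simplex with vertices in this order, K has dimension 2 with simplices:

  0-simplices (7): [0], [1], [2], [3], [4], [5], [6]
  1-simplices (18): [0,1], [0,2], [0,4], [0,5], [0,6], [1,3], [1,5], [1,6], [2,3], [2,4], [2,5], [2,6], [3,4], [3,5], [3,6], [4,5], [4,6], [5,6]
  2-simplices (12): [0,1,5], [0,1,6], [0,2,4], [0,2,6], [0,4,5], [1,3,5], [1,3,6], [2,3,4], [2,3,5], [2,5,6], [3,4,6], [4,5,6]

Hence C_0 ≅ Z^7, C_1 ≅ Z^18, C_2 ≅ Z^12.

∂_1: C_1 → C_0 is given by ∂[p,q] = [q] − [p].
The resulting 7×18 matrix has rank 6, and its Smith normal form has invariant factors (1,1,1,1,1,1).

Boundary ∂_2: C_2 → C_1 maps a triangle to the signed sum of its edges. For instance
  ∂[3,4,6] = [4,6] − [3,6] + [3,4],
  ∂[2,3,5] = [3,5] − [2,5] + [2,3].
As a 18×12 matrix over Z this has rank 12, with invariant factors (1,1,1,1,1,1,1,1,1,1,1,2).

Reading off H_k = ker ∂_k / im ∂_{k+1}:

  H_0: rank C_0 − rank ∂_1 = 7 − 6 = 1, and the invariant factors of ∂_1 are all 1, so H_0 = Z.
  H_1: rank ker ∂_1 − rank ∂_2 = (18 − 6) − 12 = 0, and ∂_2 has invariant factor 2 > 1, so H_1 = Z/2Z.
  H_2: rank ker ∂_2 − rank ∂_3 = (12 − 12) − 0 = 0, and there is no ∂_3, so H_2 = 0.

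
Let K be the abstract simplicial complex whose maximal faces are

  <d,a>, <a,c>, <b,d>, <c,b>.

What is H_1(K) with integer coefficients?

We work with the vertex ordering a < b < c < d. The simplices of K, each written with vertices in increasing order, are:

  0-simplices (4): a, b, c, d
  1-simplices (4): ac, ad, bc, bd

Hence C_0 ≅ Z^4, C_1 ≅ Z^4.

∂_1: C_1 → C_0 maps an edge to its endpoints' difference, ∂[p,q] = q − p. For instance
  ∂bc = c − b.
This gives a 4×4 integer matrix of rank 3; reducing to Smith normal form yields diagonal entries (1,1,1).

Reading off H_k = ker ∂_k / im ∂_{k+1}:

  H_1: rank ker ∂_1 − rank ∂_2 = (4 − 3) − 0 = 1, and there is no ∂_2, so H_1 = Z.

(K is a triangulation of the circle S^1.)

H_1 ≅ Z.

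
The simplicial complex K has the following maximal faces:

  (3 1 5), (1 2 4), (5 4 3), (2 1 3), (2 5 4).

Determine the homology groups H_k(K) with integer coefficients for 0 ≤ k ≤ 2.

H_0 ≅ Z,  H_1 ≅ Z,  H_2 = 0.

Order the vertices as 1 < 2 < 3 < 4 < 5. Listing each simplex with vertices in this order, K has dimension 2 with simplices:

  0-simplices (5): [1], [2], [3], [4], [5]
  1-simplices (10): [1,2], [1,3], [1,4], [1,5], [2,3], [2,4], [2,5], [3,4], [3,5], [4,5]
  2-simplices (5): [1,2,3], [1,2,4], [1,3,5], [2,4,5], [3,4,5]

so the chain groups are C_0 ≅ Z^5, C_1 ≅ Z^10, C_2 ≅ Z^5.

The boundary map ∂_1: C_1 → C_0 sends each edge [p,q] (with p < q) to q − p.
The resulting 5×10 matrix has rank 4, and its Smith normal form has invariant factors (1,1,1,1).

The boundary map ∂_2: C_2 → C_1 sends each 2-simplex [p,q,r] to [q,r] − [p,r] + [p,q]. For instance
  ∂[1,2,3] = [2,3] − [1,3] + [1,2],
  ∂[1,3,5] = [3,5] − [1,5] + [1,3].
As a 10×5 matrix over Z this has rank 5, with invariant factors (1,1,1,1,1).

Now H_k = ker ∂_k / im ∂_{k+1}, so:

  H_0: rank C_0 − rank ∂_1 = 5 − 4 = 1, and the invariant factors of ∂_1 are all 1, so H_0 ≅ Z.
  H_1: rank ker ∂_1 − rank ∂_2 = (10 − 4) − 5 = 1, and the invariant factors of ∂_2 are all 1, so H_1 ≅ Z.
  H_2: rank ker ∂_2 − rank ∂_3 = (5 − 5) − 0 = 0, and there is no ∂_3, so H_2 ≅ 0.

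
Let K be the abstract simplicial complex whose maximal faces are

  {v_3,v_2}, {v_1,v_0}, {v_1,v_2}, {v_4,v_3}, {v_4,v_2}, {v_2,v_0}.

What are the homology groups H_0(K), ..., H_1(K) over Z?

H_0 = Z,  H_1 = Z^2.

Order the vertices as v_0 < v_1 < v_2 < v_3 < v_4. Listing each simplex with vertices in this order, K has dimension 1 with simplices:

  0-simplices (5): [v_0], [v_1], [v_2], [v_3], [v_4]
  1-simplices (6): [v_0,v_1], [v_0,v_2], [v_1,v_2], [v_2,v_3], [v_2,v_4], [v_3,v_4]

giving chain groups C_0 ≅ Z^5, C_1 ≅ Z^6.

∂_1: C_1 → C_0 maps an edge to its endpoints' difference, ∂[p,q] = q − p. For instance
  ∂[v_0,v_1] = [v_1] − [v_0].
The resulting 5×6 matrix has rank 4, and its Smith normal form has invariant factors (1,1,1,1).

Computing H_k = (kernel of ∂_k) / (image of ∂_{k+1}):

  H_0: rank C_0 − rank ∂_1 = 5 − 4 = 1, and the invariant factors of ∂_1 are all 1, so H_0 = Z.
  H_1: rank ker ∂_1 − rank ∂_2 = (6 − 4) − 0 = 2, and there is no ∂_2, so H_1 = Z^2.

(K is a triangulation of a wedge of 2 circles.)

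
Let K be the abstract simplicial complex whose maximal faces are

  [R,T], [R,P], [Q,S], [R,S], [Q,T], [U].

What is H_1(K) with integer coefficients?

H_1 ≅ Z.

Take the total order P < Q < R < S < T < U on the vertex set. Then K (dimension 1) consists of the simplices:

  0-simplices (6): P, Q, R, S, T, U
  1-simplices (5): PR, QS, QT, RS, RT

so the chain groups are C_0 ≅ Z^6, C_1 ≅ Z^5.

Boundary ∂_1: C_1 → C_0 sends each edge [p,q] (with p < q) to q − p.
This gives a 6×5 integer matrix of rank 4; reducing to Smith normal form yields diagonal entries (1,1,1,1).

Reading off H_k = ker ∂_k / im ∂_{k+1}:

  H_1: rank ker ∂_1 − rank ∂_2 = (5 − 4) − 0 = 1, and there is no ∂_2, so H_1 ≅ Z.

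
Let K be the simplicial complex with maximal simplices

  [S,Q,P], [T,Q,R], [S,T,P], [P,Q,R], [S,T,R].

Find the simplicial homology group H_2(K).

H_2 = 0.

Take the total order P < Q < R < S < T on the vertex set. Then K (dimension 2) consists of the simplices:

  0-simplices (5): P, Q, R, S, T
  1-simplices (10): PQ, PR, PS, PT, QR, QS, QT, RS, RT, ST
  2-simplices (5): PQR, PQS, PST, QRT, RST

Hence C_0 ≅ Z^5, C_1 ≅ Z^10, C_2 ≅ Z^5.

Boundary ∂_1: C_1 → C_0 is given by ∂[p,q] = [q] − [p].
The 5×10 boundary matrix has rank 4 and Smith normal form diag(1,1,1,1).

The boundary map ∂_2: C_2 → C_1 acts by ∂[p,q,r] = [q,r] − [p,r] + [p,q]. For instance
  ∂PST = ST − PT + PS,
  ∂RST = ST − RT + RS.
This gives a 10×5 integer matrix of rank 5; reducing to Smith normal form yields diagonal entries (1,1,1,1,1).

Computing H_k = (kernel of ∂_k) / (image of ∂_{k+1}):

  H_2: rank ker ∂_2 − rank ∂_3 = (5 − 5) − 0 = 0, and there is no ∂_3, so H_2 ≅ 0.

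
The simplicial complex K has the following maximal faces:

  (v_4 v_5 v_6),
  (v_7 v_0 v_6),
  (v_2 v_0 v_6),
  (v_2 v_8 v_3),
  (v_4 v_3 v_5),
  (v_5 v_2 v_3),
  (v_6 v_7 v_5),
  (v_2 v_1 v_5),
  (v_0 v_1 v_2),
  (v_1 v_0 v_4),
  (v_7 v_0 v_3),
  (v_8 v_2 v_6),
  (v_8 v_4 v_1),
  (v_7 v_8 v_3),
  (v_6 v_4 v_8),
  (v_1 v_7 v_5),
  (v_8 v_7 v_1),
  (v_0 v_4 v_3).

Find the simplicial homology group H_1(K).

H_1 ≅ Z^2.

Fix the vertex order v_0 < v_1 < v_2 < v_3 < v_4 < v_5 < v_6 < v_7 < v_8 and write every simplex with vertices in increasing order. Then dim K = 2 and the simplices of K are:

  0-simplices (9): [v_0], [v_1], [v_2], [v_3], [v_4], [v_5], [v_6], [v_7], [v_8]
  1-simplices (27): (27 of them)
  2-simplices (18): (18 of them)

giving chain groups C_0 ≅ Z^9, C_1 ≅ Z^27, C_2 ≅ Z^18.

The boundary map ∂_1: C_1 → C_0 sends each edge [p,q] (with p < q) to q − p. For instance
  ∂[v_7,v_8] = [v_8] − [v_7].
This gives a 9×27 integer matrix of rank 8; reducing to Smith normal form yields diagonal entries (1,1,1,1,1,1,1,1).

Boundary ∂_2: C_2 → C_1 acts by ∂[p,q,r] = [q,r] − [p,r] + [p,q]. For instance
  ∂[v_2,v_3,v_5] = [v_3,v_5] − [v_2,v_5] + [v_2,v_3],
  ∂[v_5,v_6,v_7] = [v_6,v_7] − [v_5,v_7] + [v_5,v_6].
The resulting 27×18 matrix has rank 17, and its Smith normal form has invariant factors (1,1,1,1,1,1,1,1,1,1,1,1,1,1,1,1,1).

Reading off H_k = ker ∂_k / im ∂_{k+1}:

  H_1: rank ker ∂_1 − rank ∂_2 = (27 − 8) − 17 = 2, and the invariant factors of ∂_2 are all 1, so H_1 ≅ Z^2.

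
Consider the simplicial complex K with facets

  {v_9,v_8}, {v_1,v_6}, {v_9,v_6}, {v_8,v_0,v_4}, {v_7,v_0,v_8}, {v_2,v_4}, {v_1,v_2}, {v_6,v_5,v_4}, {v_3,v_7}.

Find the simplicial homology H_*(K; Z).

Order the vertices as v_0 < v_1 < v_2 < v_3 < v_4 < v_5 < v_6 < v_7 < v_8 < v_9. Listing each simplex with vertices in this order, K has dimension 2 with simplices:

  0-simplices (10): [v_0], [v_1], [v_2], [v_3], [v_4], [v_5], [v_6], [v_7], [v_8], [v_9]
  1-simplices (14): [v_0,v_4], [v_0,v_7], [v_0,v_8], [v_1,v_2], [v_1,v_6], [v_2,v_4], [v_3,v_7], [v_4,v_5], [v_4,v_6], [v_4,v_8], [v_5,v_6], [v_6,v_9], [v_7,v_8], [v_8,v_9]
  2-simplices (3): [v_0,v_4,v_8], [v_0,v_7,v_8], [v_4,v_5,v_6]

giving chain groups C_0 ≅ Z^10, C_1 ≅ Z^14, C_2 ≅ Z^3.

Boundary ∂_1: C_1 → C_0 sends each edge [p,q] (with p < q) to q − p. For instance
  ∂[v_0,v_7] = [v_7] − [v_0].
This gives a 10×14 integer matrix of rank 9; reducing to Smith normal form yields diagonal entries (1,1,1,1,1,1,1,1,1).

∂_2: C_2 → C_1 sends each 2-simplex [p,q,r] to [q,r] − [p,r] + [p,q]. For instance
  ∂[v_0,v_7,v_8] = [v_7,v_8] − [v_0,v_8] + [v_0,v_7],
  ∂[v_0,v_4,v_8] = [v_4,v_8] − [v_0,v_8] + [v_0,v_4].
This gives a 14×3 integer matrix of rank 3; reducing to Smith normal form yields diagonal entries (1,1,1).

From H_k ≅ ker(∂_k) / im(∂_{k+1}) we obtain:

  H_0: rank C_0 − rank ∂_1 = 10 − 9 = 1, and the invariant factors of ∂_1 are all 1, so H_0 = Z.
  H_1: rank ker ∂_1 − rank ∂_2 = (14 − 9) − 3 = 2, and the invariant factors of ∂_2 are all 1, so H_1 = Z^2.
  H_2: rank ker ∂_2 − rank ∂_3 = (3 − 3) − 0 = 0, and there is no ∂_3, so H_2 = 0.

H_0 = Z,  H_1 = Z^2,  H_2 = 0.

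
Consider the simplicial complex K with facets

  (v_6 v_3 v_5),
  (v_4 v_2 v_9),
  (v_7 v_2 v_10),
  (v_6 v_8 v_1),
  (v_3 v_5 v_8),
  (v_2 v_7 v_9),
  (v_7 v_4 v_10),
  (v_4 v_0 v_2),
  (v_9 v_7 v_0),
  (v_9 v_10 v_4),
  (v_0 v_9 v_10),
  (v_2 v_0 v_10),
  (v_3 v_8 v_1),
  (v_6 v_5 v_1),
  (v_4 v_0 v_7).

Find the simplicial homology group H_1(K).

We work with the vertex ordering v_0 < v_1 < v_2 < v_3 < v_4 < v_5 < v_6 < v_7 < v_8 < v_9 < v_10. The simplices of K, each written with vertices in increasing order, are:

  0-simplices (11): [v_0], [v_1], [v_2], [v_3], [v_4], [v_5], [v_6], [v_7], [v_8], [v_9], [v_10]
  1-simplices (25): (25 of them)
  2-simplices (15): (15 of them)

Hence C_0 ≅ Z^11, C_1 ≅ Z^25, C_2 ≅ Z^15.

The boundary map ∂_1: C_1 → C_0 maps an edge to its endpoints' difference, ∂[p,q] = q − p. For instance
  ∂[v_4,v_7] = [v_7] − [v_4].
This gives a 11×25 integer matrix of rank 9; reducing to Smith normal form yields diagonal entries (1,1,1,1,1,1,1,1,1).

The boundary map ∂_2: C_2 → C_1 sends each 2-simplex [p,q,r] to [q,r] − [p,r] + [p,q]. For instance
  ∂[v_4,v_7,v_10] = [v_7,v_10] − [v_4,v_10] + [v_4,v_7],
  ∂[v_0,v_4,v_7] = [v_4,v_7] − [v_0,v_7] + [v_0,v_4].
The resulting 25×15 matrix has rank 15, and its Smith normal form has invariant factors (1,1,1,1,1,1,1,1,1,1,1,1,1,1,2).

From H_k ≅ ker(∂_k) / im(∂_{k+1}) we obtain:

  H_1: rank ker ∂_1 − rank ∂_2 = (25 − 9) − 15 = 1, and ∂_2 has invariant factor 2 > 1, so H_1 = Z × Z/2.

(K is a triangulation of the disjoint union of the real projective plane RP^2 and the Möbius band.)

H_1 = Z × Z/2.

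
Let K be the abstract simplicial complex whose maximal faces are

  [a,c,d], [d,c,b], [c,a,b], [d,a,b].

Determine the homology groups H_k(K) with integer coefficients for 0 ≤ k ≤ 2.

Order the vertices as a < b < c < d. Listing each simplex with vertices in this order, K has dimension 2 with simplices:

  0-simplices (4): a, b, c, d
  1-simplices (6): ab, ac, ad, bc, bd, cd
  2-simplices (4): abc, abd, acd, bcd

Hence C_0 ≅ Z^4, C_1 ≅ Z^6, C_2 ≅ Z^4.

The boundary map ∂_1: C_1 → C_0 is given by ∂[p,q] = [q] − [p]. For instance
  ∂bc = c − b.
The 4×6 boundary matrix has rank 3 and Smith normal form diag(1,1,1).

Boundary ∂_2: C_2 → C_1 sends each 2-simplex [p,q,r] to [q,r] − [p,r] + [p,q]. For instance
  ∂bcd = cd − bd + bc,
  ∂abc = bc − ac + ab.
This gives a 6×4 integer matrix of rank 3; reducing to Smith normal form yields diagonal entries (1,1,1).

Reading off H_k = ker ∂_k / im ∂_{k+1}:

  H_0: rank C_0 − rank ∂_1 = 4 − 3 = 1, and the invariant factors of ∂_1 are all 1, so H_0 ≅ Z.
  H_1: rank ker ∂_1 − rank ∂_2 = (6 − 3) − 3 = 0, and the invariant factors of ∂_2 are all 1, so H_1 ≅ 0.
  H_2: rank ker ∂_2 − rank ∂_3 = (4 − 3) − 0 = 1, and there is no ∂_3, so H_2 ≅ Z.

As a check, the Euler characteristic is 4 − 6 + 4 = 2, which agrees with 1 − 0 + 1 = 2.

H_0 ≅ Z,  H_1 = 0,  H_2 ≅ Z.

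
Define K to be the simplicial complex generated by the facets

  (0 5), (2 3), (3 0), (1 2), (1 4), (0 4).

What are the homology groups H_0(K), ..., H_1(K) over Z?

We work with the vertex ordering 0 < 1 < 2 < 3 < 4 < 5. The simplices of K, each written with vertices in increasing order, are:

  0-simplices (6): [0], [1], [2], [3], [4], [5]
  1-simplices (6): [0,3], [0,4], [0,5], [1,2], [1,4], [2,3]

giving chain groups C_0 ≅ Z^6, C_1 ≅ Z^6.

∂_1: C_1 → C_0 sends each edge [p,q] (with p < q) to q − p. For instance
  ∂[0,3] = [3] − [0].
This gives a 6×6 integer matrix of rank 5; reducing to Smith normal form yields diagonal entries (1,1,1,1,1).

Now H_k = ker ∂_k / im ∂_{k+1}, so:

  H_0: rank C_0 − rank ∂_1 = 6 − 5 = 1, and the invariant factors of ∂_1 are all 1, so H_0 = Z.
  H_1: rank ker ∂_1 − rank ∂_2 = (6 − 5) − 0 = 1, and there is no ∂_2, so H_1 = Z.

As a check, the Euler characteristic is 6 − 6 = 0, which agrees with 1 − 1 = 0.

H_0 ≅ Z,  H_1 ≅ Z.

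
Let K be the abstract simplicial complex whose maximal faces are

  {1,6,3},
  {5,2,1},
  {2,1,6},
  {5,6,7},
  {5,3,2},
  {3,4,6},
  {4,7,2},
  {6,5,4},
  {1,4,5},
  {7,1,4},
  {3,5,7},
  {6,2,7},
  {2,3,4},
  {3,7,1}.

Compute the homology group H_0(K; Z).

H_0 = Z.

We work with the vertex ordering 1 < 2 < 3 < 4 < 5 < 6 < 7. The simplices of K, each written with vertices in increasing order, are:

  0-simplices (7): [1], [2], [3], [4], [5], [6], [7]
  1-simplices (21): [1,2], [1,3], [1,4], [1,5], [1,6], [1,7], [2,3], [2,4], [2,5], [2,6], [2,7], [3,4], [3,5], [3,6], [3,7], [4,5], [4,6], [4,7], [5,6], [5,7], [6,7]
  2-simplices (14): [1,2,5], [1,2,6], [1,3,6], [1,3,7], [1,4,5], [1,4,7], [2,3,4], [2,3,5], [2,4,7], [2,6,7], [3,4,6], [3,5,7], [4,5,6], [5,6,7]

Hence C_0 ≅ Z^7, C_1 ≅ Z^21, C_2 ≅ Z^14.

Boundary ∂_1: C_1 → C_0 sends each edge [p,q] (with p < q) to q − p.
The resulting 7×21 matrix has rank 6, and its Smith normal form has invariant factors (1,1,1,1,1,1).

Boundary ∂_2: C_2 → C_1 sends each 2-simplex [p,q,r] to [q,r] − [p,r] + [p,q]. For instance
  ∂[1,2,5] = [2,5] − [1,5] + [1,2],
  ∂[1,4,7] = [4,7] − [1,7] + [1,4].
The resulting 21×14 matrix has rank 13, and its Smith normal form has invariant factors (1,1,1,1,1,1,1,1,1,1,1,1,1).

Now H_k = ker ∂_k / im ∂_{k+1}, so:

  H_0: rank C_0 − rank ∂_1 = 7 − 6 = 1, and the invariant factors of ∂_1 are all 1, so H_0 = Z.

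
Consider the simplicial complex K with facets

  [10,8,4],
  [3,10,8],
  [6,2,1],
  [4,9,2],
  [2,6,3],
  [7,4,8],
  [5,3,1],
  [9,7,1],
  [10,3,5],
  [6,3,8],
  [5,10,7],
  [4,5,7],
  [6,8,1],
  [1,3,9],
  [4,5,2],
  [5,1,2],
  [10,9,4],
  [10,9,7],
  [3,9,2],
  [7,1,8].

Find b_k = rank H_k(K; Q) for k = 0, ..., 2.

b_0 = 1, b_1 = 1, b_2 = 0.

Take the total order 1 < 2 < 3 < 4 < 5 < 6 < 7 < 8 < 9 < 10 on the vertex set. Then K (dimension 2) consists of the simplices:

  0-simplices (10): [1], [2], [3], [4], [5], [6], [7], [8], [9], [10]
  1-simplices (30): (30 of them)
  2-simplices (20): (20 of them)

so the chain groups are C_0 ≅ Z^10, C_1 ≅ Z^30, C_2 ≅ Z^20.

∂_1: C_1 → C_0 sends each edge [p,q] (with p < q) to q − p.
The 10×30 boundary matrix has rank 9 and Smith normal form diag(1,1,1,1,1,1,1,1,1).

Boundary ∂_2: C_2 → C_1 maps a triangle to the signed sum of its edges. For instance
  ∂[1,6,8] = [6,8] − [1,8] + [1,6],
  ∂[4,8,10] = [8,10] − [4,10] + [4,8].
As a 30×20 matrix over Z this has rank 20, with invariant factors (1,1,1,1,1,1,1,1,1,1,1,1,1,1,1,1,1,1,1,2).

Computing H_k = (kernel of ∂_k) / (image of ∂_{k+1}):

  H_0: rank C_0 − rank ∂_1 = 10 − 9 = 1, and the invariant factors of ∂_1 are all 1, so H_0 = Z.
  H_1: rank ker ∂_1 − rank ∂_2 = (30 − 9) − 20 = 1, and ∂_2 has invariant factor 2 > 1, so H_1 = Z ⊕ Z/2Z.
  H_2: rank ker ∂_2 − rank ∂_3 = (20 − 20) − 0 = 0, and there is no ∂_3, so H_2 = 0.

(K is a triangulation of the Klein bottle.)

Hence the Betti numbers are b_0 = 1, b_1 = 1, b_2 = 0.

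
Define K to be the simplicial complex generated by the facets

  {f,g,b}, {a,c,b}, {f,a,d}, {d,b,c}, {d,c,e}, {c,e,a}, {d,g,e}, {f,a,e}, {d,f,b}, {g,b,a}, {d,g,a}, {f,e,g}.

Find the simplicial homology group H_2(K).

Take the total order a < b < c < d < e < f < g on the vertex set. Then K (dimension 2) consists of the simplices:

  0-simplices (7): a, b, c, d, e, f, g
  1-simplices (18): ab, ac, ad, ae, af, ag, bc, bd, bf, bg, cd, ce, de, df, dg, ef, eg, fg
  2-simplices (12): abc, abg, ace, adf, adg, aef, bcd, bdf, bfg, cde, deg, efg

giving chain groups C_0 ≅ Z^7, C_1 ≅ Z^18, C_2 ≅ Z^12.

∂_1: C_1 → C_0 sends each edge [p,q] (with p < q) to q − p.
The 7×18 boundary matrix has rank 6 and Smith normal form diag(1,1,1,1,1,1).

∂_2: C_2 → C_1 acts by ∂[p,q,r] = [q,r] − [p,r] + [p,q]. For instance
  ∂abg = bg − ag + ab,
  ∂bdf = df − bf + bd.
As a 18×12 matrix over Z this has rank 12, with invariant factors (1,1,1,1,1,1,1,1,1,1,1,2).

Computing H_k = (kernel of ∂_k) / (image of ∂_{k+1}):

  H_2: rank ker ∂_2 − rank ∂_3 = (12 − 12) − 0 = 0, and there is no ∂_3, so H_2 ≅ 0.

H_2 = 0.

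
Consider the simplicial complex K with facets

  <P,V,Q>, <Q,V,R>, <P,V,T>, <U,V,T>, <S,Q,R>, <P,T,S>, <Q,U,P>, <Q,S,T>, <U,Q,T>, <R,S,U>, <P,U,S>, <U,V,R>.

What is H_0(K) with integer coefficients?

H_0 = Z.

Take the total order P < Q < R < S < T < U < V on the vertex set. Then K (dimension 2) consists of the simplices:

  0-simplices (7): P, Q, R, S, T, U, V
  1-simplices (18): PQ, PS, PT, PU, PV, QR, QS, QT, QU, QV, RS, RU, RV, ST, SU, TU, TV, UV
  2-simplices (12): PQU, PQV, PST, PSU, PTV, QRS, QRV, QST, QTU, RSU, RUV, TUV

Hence C_0 ≅ Z^7, C_1 ≅ Z^18, C_2 ≅ Z^12.

The boundary map ∂_1: C_1 → C_0 sends each edge [p,q] (with p < q) to q − p. For instance
  ∂RV = V − R.
This gives a 7×18 integer matrix of rank 6; reducing to Smith normal form yields diagonal entries (1,1,1,1,1,1).

∂_2: C_2 → C_1 maps a triangle to the signed sum of its edges. For instance
  ∂QRV = RV − QV + QR,
  ∂QRS = RS − QS + QR.
As a 18×12 matrix over Z this has rank 12, with invariant factors (1,1,1,1,1,1,1,1,1,1,1,2).

Reading off H_k = ker ∂_k / im ∂_{k+1}:

  H_0: rank C_0 − rank ∂_1 = 7 − 6 = 1, and the invariant factors of ∂_1 are all 1, so H_0 ≅ Z.

(K is a triangulation of the real projective plane RP^2.)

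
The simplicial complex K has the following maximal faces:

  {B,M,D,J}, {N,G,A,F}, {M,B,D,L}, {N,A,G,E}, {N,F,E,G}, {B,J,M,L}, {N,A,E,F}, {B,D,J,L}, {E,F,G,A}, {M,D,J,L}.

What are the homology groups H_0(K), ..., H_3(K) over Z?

Order the vertices as A < B < D < E < F < G < J < L < M < N. Listing each simplex with vertices in this order, K has dimension 3 with simplices:

  0-simplices (10): A, B, D, E, F, G, J, L, M, N
  1-simplices (20): AE, AF, AG, AN, BD, BJ, BL, BM, DJ, DL, DM, EF, EG, EN, FG, FN, GN, JL, JM, LM
  2-simplices (20): AEF, AEG, AEN, AFG, AFN, AGN, BDJ, BDL, BDM, BJL, BJM, BLM, DJL, DJM, DLM, EFG, EFN, EGN, FGN, JLM
  3-simplices (10): AEFG, AEFN, AEGN, AFGN, BDJL, BDJM, BDLM, BJLM, DJLM, EFGN

so the chain groups are C_0 ≅ Z^10, C_1 ≅ Z^20, C_2 ≅ Z^20, C_3 ≅ Z^10.

∂_1: C_1 → C_0 is given by ∂[p,q] = [q] − [p].
As a 10×20 matrix over Z this has rank 8, with invariant factors (1,1,1,1,1,1,1,1).

The boundary map ∂_2: C_2 → C_1 sends each 2-simplex [p,q,r] to [q,r] − [p,r] + [p,q]. For instance
  ∂AEG = EG − AG + AE,
  ∂AFN = FN − AN + AF.
This gives a 20×20 integer matrix of rank 12; reducing to Smith normal form yields diagonal entries (1,1,1,1,1,1,1,1,1,1,1,1).

The boundary map ∂_3: C_3 → C_2 sends each 3-simplex σ to the alternating sum Σ_i (−1)^i (σ with its i-th vertex removed). For instance
  ∂AEFN = EFN − AFN + AEN − AEF,
  ∂AFGN = FGN − AGN + AFN − AFG.
As a 20×10 matrix over Z this has rank 8, with invariant factors (1,1,1,1,1,1,1,1).

Now H_k = ker ∂_k / im ∂_{k+1}, so:

  H_0: rank C_0 − rank ∂_1 = 10 − 8 = 2, and the invariant factors of ∂_1 are all 1, so H_0 = Z^2.
  H_1: rank ker ∂_1 − rank ∂_2 = (20 − 8) − 12 = 0, and the invariant factors of ∂_2 are all 1, so H_1 = 0.
  H_2: rank ker ∂_2 − rank ∂_3 = (20 − 12) − 8 = 0, and the invariant factors of ∂_3 are all 1, so H_2 = 0.
  H_3: rank ker ∂_3 − rank ∂_4 = (10 − 8) − 0 = 2, and there is no ∂_4, so H_3 = Z^2.

As a check, the Euler characteristic is 10 − 20 + 20 − 10 = 0, which agrees with 2 − 0 + 0 − 2 = 0.
(K is a triangulation of the disjoint union of the 3-sphere S^3 and the 3-sphere S^3.)

H_0 ≅ Z^2,  H_1 = 0,  H_2 = 0,  H_3 ≅ Z^2.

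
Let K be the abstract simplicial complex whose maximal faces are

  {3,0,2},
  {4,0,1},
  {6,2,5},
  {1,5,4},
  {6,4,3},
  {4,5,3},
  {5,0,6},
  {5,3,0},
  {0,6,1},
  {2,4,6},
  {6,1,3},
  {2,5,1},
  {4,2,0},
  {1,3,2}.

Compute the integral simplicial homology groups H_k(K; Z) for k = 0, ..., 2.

H_0 = Z,  H_1 = Z^2,  H_2 = Z.

Fix the vertex order 0 < 1 < 2 < 3 < 4 < 5 < 6 and write every simplex with vertices in increasing order. Then dim K = 2 and the simplices of K are:

  0-simplices (7): [0], [1], [2], [3], [4], [5], [6]
  1-simplices (21): [0,1], [0,2], [0,3], [0,4], [0,5], [0,6], [1,2], [1,3], [1,4], [1,5], [1,6], [2,3], [2,4], [2,5], [2,6], [3,4], [3,5], [3,6], [4,5], [4,6], [5,6]
  2-simplices (14): [0,1,4], [0,1,6], [0,2,3], [0,2,4], [0,3,5], [0,5,6], [1,2,3], [1,2,5], [1,3,6], [1,4,5], [2,4,6], [2,5,6], [3,4,5], [3,4,6]

Hence C_0 ≅ Z^7, C_1 ≅ Z^21, C_2 ≅ Z^14.

∂_1: C_1 → C_0 maps an edge to its endpoints' difference, ∂[p,q] = q − p. For instance
  ∂[1,3] = [3] − [1].
The 7×21 boundary matrix has rank 6 and Smith normal form diag(1,1,1,1,1,1).

Boundary ∂_2: C_2 → C_1 maps a triangle to the signed sum of its edges. For instance
  ∂[3,4,5] = [4,5] − [3,5] + [3,4],
  ∂[0,5,6] = [5,6] − [0,6] + [0,5].
As a 21×14 matrix over Z this has rank 13, with invariant factors (1,1,1,1,1,1,1,1,1,1,1,1,1).

Now H_k = ker ∂_k / im ∂_{k+1}, so:

  H_0: rank C_0 − rank ∂_1 = 7 − 6 = 1, and the invariant factors of ∂_1 are all 1, so H_0 ≅ Z.
  H_1: rank ker ∂_1 − rank ∂_2 = (21 − 6) − 13 = 2, and the invariant factors of ∂_2 are all 1, so H_1 ≅ Z^2.
  H_2: rank ker ∂_2 − rank ∂_3 = (14 − 13) − 0 = 1, and there is no ∂_3, so H_2 ≅ Z.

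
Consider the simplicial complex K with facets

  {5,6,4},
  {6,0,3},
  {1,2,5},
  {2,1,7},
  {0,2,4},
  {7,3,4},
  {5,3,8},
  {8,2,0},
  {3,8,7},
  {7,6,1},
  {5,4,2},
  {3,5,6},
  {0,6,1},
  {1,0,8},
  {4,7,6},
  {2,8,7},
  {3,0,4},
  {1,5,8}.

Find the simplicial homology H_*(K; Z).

H_0 ≅ Z,  H_1 ≅ Z × Z/2,  H_2 = 0.

K has 9 vertices, 27 edges, 18 triangles.
rank ∂_0 = 0, rank ∂_1 = 8 ⇒ b_0 = 9 − 0 − 8 = 1; all invariant factors of ∂_1 are 1 so no torsion. So H_0 = Z.
rank ∂_1 = 8, rank ∂_2 = 18 ⇒ b_1 = 27 − 8 − 18 = 1; ∂_2 has invariant factor(s) [2] giving torsion. So H_1 = Z × Z/2.
rank ∂_2 = 18, rank ∂_3 = 0 ⇒ b_2 = 18 − 18 − 0 = 0. So H_2 = 0.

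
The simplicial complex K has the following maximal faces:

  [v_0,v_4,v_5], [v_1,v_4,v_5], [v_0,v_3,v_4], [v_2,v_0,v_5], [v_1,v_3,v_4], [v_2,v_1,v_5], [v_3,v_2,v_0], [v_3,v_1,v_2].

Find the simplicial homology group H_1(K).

We work with the vertex ordering v_0 < v_1 < v_2 < v_3 < v_4 < v_5. The simplices of K, each written with vertices in increasing order, are:

  0-simplices (6): [v_0], [v_1], [v_2], [v_3], [v_4], [v_5]
  1-simplices (12): [v_0,v_2], [v_0,v_3], [v_0,v_4], [v_0,v_5], [v_1,v_2], [v_1,v_3], [v_1,v_4], [v_1,v_5], [v_2,v_3], [v_2,v_5], [v_3,v_4], [v_4,v_5]
  2-simplices (8): [v_0,v_2,v_3], [v_0,v_2,v_5], [v_0,v_3,v_4], [v_0,v_4,v_5], [v_1,v_2,v_3], [v_1,v_2,v_5], [v_1,v_3,v_4], [v_1,v_4,v_5]

so the chain groups are C_0 ≅ Z^6, C_1 ≅ Z^12, C_2 ≅ Z^8.

∂_1: C_1 → C_0 is given by ∂[p,q] = [q] − [p]. For instance
  ∂[v_0,v_2] = [v_2] − [v_0].
The resulting 6×12 matrix has rank 5, and its Smith normal form has invariant factors (1,1,1,1,1).

Boundary ∂_2: C_2 → C_1 maps a triangle to the signed sum of its edges. For instance
  ∂[v_0,v_2,v_3] = [v_2,v_3] − [v_0,v_3] + [v_0,v_2],
  ∂[v_1,v_2,v_5] = [v_2,v_5] − [v_1,v_5] + [v_1,v_2].
The 12×8 boundary matrix has rank 7 and Smith normal form diag(1,1,1,1,1,1,1).

From H_k ≅ ker(∂_k) / im(∂_{k+1}) we obtain:

  H_1: rank ker ∂_1 − rank ∂_2 = (12 − 5) − 7 = 0, and the invariant factors of ∂_2 are all 1, so H_1 ≅ 0.

H_1 ≅ 0.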